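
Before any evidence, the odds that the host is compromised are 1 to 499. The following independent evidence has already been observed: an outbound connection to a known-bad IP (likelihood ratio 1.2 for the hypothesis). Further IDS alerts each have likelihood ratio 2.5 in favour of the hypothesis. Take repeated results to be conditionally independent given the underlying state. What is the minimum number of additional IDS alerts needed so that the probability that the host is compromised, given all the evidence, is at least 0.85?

9

Prior odds = 1/499.
Bayes factor of the evidence already in hand = 1.2.
Odds after that evidence = (1/499) × 1.2 = 6/2495.
Target odds = 0.85/0.15 = 17/3.
Need 2.5ⁿ ≥ 17/3 ÷ (6/2495) = 42415/18.
2.5⁸ = 390625/256 falls short of 42415/18 but 2.5⁹ = 1953125/512 reaches it, so n = 9.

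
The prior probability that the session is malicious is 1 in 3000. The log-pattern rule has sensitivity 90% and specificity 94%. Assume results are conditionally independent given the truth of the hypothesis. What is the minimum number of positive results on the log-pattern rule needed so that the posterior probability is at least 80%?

4

Prior odds = (1/3000)/(2999/3000) = 1/2999.
False-positive rate = 1 − 0.94 = 0.06; likelihood ratio of a positive = 0.9/0.06 = 15.
Target posterior odds = 0.8/0.2 = 4.
Require 15ⁿ ≥ 4 ÷ (1/2999) = 11996.
15³ = 3375 falls short of 11996 but 15⁴ = 50625 reaches it, so n = 4.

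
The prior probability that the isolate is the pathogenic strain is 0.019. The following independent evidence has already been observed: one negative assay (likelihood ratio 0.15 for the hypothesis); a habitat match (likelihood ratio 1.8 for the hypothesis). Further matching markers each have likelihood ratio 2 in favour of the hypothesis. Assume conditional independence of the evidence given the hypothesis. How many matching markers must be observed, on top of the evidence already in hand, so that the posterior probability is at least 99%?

15

Prior odds = 0.019/0.981 = 19/981.
Combined Bayes factor of the evidence already in hand = 0.15 × 1.8 = 0.27.
Odds after that evidence = (19/981) × 0.27 = 57/10900.
Target odds = 0.99/0.01 = 99.
Need 2ⁿ ≥ 99 ÷ (57/10900) = 359700/19.
2¹⁴ = 16384 falls short of 359700/19 but 2¹⁵ = 32768 reaches it, so n = 15.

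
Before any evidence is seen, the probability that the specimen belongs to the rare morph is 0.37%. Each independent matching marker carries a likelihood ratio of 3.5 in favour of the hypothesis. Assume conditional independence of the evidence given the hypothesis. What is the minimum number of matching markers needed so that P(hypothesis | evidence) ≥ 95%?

7

Prior odds: 0.0037 ÷ 0.9963 = 37/9963.
Likelihood ratio per matching marker = 3.5.
Target posterior odds = 0.95/0.05 = 19.
Need (37/9963) × 3.5ⁿ ≥ 19, i.e. 3.5ⁿ ≥ 189297/37.
3.5⁶ = 1838.265625 falls short of 189297/37 but 3.5⁷ = 823543/128 reaches it, so n = 7.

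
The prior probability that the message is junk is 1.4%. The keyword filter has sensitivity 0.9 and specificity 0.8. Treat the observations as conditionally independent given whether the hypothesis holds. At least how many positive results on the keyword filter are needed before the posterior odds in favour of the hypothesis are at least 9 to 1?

5

Prior odds: 0.014 ÷ 0.986 = 7/493.
False-positive rate = 1 − 0.8 = 0.2; likelihood ratio of a positive = 0.9/0.2 = 4.5.
Target odds = 9.
Need (7/493) × 4.5ⁿ ≥ 9, i.e. 4.5ⁿ ≥ 4437/7.
4.5⁴ = 410.0625 falls short of 4437/7 but 4.5⁵ = 1845.28125 reaches it, so n = 5.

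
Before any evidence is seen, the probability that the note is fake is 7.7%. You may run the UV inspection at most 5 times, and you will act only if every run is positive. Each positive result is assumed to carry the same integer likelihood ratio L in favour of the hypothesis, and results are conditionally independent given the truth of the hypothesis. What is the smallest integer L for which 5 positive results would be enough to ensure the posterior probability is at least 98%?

4

Prior odds = 0.077/0.923 = 77/923.
Target odds = 0.98/0.02 = 49.
Need L⁵ ≥ 49 ÷ (77/923) = 6461/11.
3⁵ = 243 < 6461/11 ≤ 1024 = 4⁵, so L = 4.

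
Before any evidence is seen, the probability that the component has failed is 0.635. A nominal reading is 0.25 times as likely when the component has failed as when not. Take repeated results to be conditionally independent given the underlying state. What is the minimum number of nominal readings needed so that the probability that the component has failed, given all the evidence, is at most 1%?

Prior odds = 0.635/0.365 = 127/73.
Likelihood ratio per nominal reading = 0.25.
Target posterior odds = 0.01/0.99 = 1/99.
Require 0.25ⁿ ≤ 1/99 ÷ (127/73) = 73/12573.
0.25³ = 0.015625 is still above 73/12573 but 0.25⁴ = 0.00390625 is at or below it, so n = 4.

4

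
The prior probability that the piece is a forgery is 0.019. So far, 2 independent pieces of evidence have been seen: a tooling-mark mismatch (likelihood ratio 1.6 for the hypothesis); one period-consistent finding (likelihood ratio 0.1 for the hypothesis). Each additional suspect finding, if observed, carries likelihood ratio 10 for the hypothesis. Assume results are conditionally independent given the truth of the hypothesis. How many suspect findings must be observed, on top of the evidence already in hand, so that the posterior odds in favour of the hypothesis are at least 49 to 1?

5

Prior odds = 0.019/0.981 = 19/981.
Combined Bayes factor of the evidence already in hand = 1.6 × 0.1 = 0.16.
Odds after that evidence = (19/981) × 0.16 = 76/24525.
Target odds = 49.
Need 10ⁿ ≥ 49 ÷ (76/24525) = 1201725/76.
10⁴ = 10000 falls short of 1201725/76 but 10⁵ = 100000 reaches it, so n = 5.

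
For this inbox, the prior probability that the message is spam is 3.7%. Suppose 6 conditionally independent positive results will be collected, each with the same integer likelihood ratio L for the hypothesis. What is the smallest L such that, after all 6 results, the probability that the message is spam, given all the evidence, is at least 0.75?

3

Prior odds = 0.037/0.963 = 37/963.
Target odds = 0.75/0.25 = 3.
Need L⁶ ≥ 3 ÷ (37/963) = 2889/37.
2⁶ = 64 < 2889/37 ≤ 729 = 3⁶, so L = 3.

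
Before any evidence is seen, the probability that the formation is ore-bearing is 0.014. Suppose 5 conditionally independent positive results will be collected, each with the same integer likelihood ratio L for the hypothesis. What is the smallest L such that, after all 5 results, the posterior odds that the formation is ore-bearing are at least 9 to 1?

Prior odds = 0.014/0.986 = 7/493.
Target odds = 9.
Need L⁵ ≥ 9 ÷ (7/493) = 4437/7.
3⁵ = 243 < 4437/7 ≤ 1024 = 4⁵, so L = 4.

4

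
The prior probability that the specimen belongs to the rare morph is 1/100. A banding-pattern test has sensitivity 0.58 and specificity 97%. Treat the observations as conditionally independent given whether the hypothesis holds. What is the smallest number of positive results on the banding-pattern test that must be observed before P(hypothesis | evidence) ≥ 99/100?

Prior odds: 0.01 ÷ 0.99 = 1/99.
False-positive rate = 1 − 0.97 = 0.03; likelihood ratio of a positive = 0.58/0.03 = 58/3.
Target odds: 0.99 ÷ 0.01 = 99.
Need (1/99) × (58/3)ⁿ ≥ 99, i.e. (58/3)ⁿ ≥ 9801.
(58/3)³ = 195112/27 falls short of 9801 but (58/3)⁴ = 11316496/81 reaches it, so n = 4.

4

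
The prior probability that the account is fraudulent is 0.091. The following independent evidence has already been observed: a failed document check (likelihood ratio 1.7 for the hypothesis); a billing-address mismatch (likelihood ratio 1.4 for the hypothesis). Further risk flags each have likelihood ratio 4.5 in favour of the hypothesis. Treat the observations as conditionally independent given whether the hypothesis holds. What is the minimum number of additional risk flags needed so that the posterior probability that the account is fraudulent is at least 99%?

Prior odds = 0.091/0.909 = 91/909.
Combined Bayes factor of the evidence already in hand = 1.7 × 1.4 = 2.38.
Odds after that evidence = (91/909) × 2.38 = 10829/45450.
Target odds = 0.99/0.01 = 99.
Need 4.5ⁿ ≥ 99 ÷ (10829/45450) = 4499550/10829.
4.5⁴ = 410.0625 falls short of 4499550/10829 but 4.5⁵ = 1845.28125 reaches it, so n = 5.

5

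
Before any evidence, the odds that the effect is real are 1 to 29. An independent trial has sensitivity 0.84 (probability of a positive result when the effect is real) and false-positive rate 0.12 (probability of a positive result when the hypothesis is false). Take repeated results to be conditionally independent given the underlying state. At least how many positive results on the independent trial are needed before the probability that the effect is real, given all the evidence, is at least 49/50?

4

Prior odds = 1/29.
Likelihood ratio of a positive result = 0.84/0.12 = 7.
Target posterior odds = 0.98/0.02 = 49.
Require 7ⁿ ≥ 49 ÷ (1/29) = 1421.
7³ = 343 falls short of 1421 but 7⁴ = 2401 reaches it, so n = 4.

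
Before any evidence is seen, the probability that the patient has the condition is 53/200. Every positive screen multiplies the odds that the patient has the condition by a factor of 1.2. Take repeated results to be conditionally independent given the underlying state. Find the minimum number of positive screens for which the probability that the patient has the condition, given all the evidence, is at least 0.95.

22

Prior odds = 0.265/0.735 = 53/147.
Likelihood ratio per positive screen = 1.2.
Target odds: 0.95 ÷ 0.05 = 19.
Require 1.2ⁿ ≥ 19 ÷ (53/147) = 2793/53.
1.2²¹ ≈46.0051 falls short of 2793/53 but 1.2²² ≈55.2061 reaches it, so n = 22.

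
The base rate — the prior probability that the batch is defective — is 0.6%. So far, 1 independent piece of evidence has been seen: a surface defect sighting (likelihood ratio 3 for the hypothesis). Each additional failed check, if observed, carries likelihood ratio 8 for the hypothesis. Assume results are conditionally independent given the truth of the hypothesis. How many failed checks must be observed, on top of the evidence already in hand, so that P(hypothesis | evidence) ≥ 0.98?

Prior odds = 0.006/0.994 = 3/497.
Bayes factor of the evidence already in hand = 3.
Odds after that evidence = (3/497) × 3 = 9/497.
Target odds = 0.98/0.02 = 49.
Need 8ⁿ ≥ 49 ÷ (9/497) = 24353/9.
8³ = 512 falls short of 24353/9 but 8⁴ = 4096 reaches it, so n = 4.

4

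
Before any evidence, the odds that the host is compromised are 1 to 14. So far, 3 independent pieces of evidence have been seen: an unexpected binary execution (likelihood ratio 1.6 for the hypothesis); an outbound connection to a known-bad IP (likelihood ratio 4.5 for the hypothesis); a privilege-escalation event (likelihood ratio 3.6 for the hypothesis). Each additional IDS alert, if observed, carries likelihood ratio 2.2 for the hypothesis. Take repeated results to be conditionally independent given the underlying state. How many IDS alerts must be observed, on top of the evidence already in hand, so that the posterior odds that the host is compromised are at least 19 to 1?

Prior odds = 1/14.
Combined Bayes factor of the evidence already in hand = 1.6 × 4.5 × 3.6 = 25.92.
Odds after that evidence = (1/14) × 25.92 = 324/175.
Target odds = 19.
Need 2.2ⁿ ≥ 19 ÷ (324/175) = 3325/324.
2.2² = 4.84 falls short of 3325/324 but 2.2³ = 10.648 reaches it, so n = 3.

3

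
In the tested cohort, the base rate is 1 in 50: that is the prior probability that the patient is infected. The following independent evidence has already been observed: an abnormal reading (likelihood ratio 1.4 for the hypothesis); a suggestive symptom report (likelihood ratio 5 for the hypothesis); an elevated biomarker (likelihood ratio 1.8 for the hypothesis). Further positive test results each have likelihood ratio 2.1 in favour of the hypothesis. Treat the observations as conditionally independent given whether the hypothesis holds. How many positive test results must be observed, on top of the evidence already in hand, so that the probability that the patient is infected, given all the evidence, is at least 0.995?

Prior odds = 0.02/0.98 = 1/49.
Combined Bayes factor of the evidence already in hand = 1.4 × 5 × 1.8 = 12.6.
Odds after that evidence = (1/49) × 12.6 = 9/35.
Target odds = 0.995/0.005 = 199.
Need 2.1ⁿ ≥ 199 ÷ (9/35) = 6965/9.
2.1⁸ ≈378.229 falls short of 6965/9 but 2.1⁹ ≈794.28 reaches it, so n = 9.

9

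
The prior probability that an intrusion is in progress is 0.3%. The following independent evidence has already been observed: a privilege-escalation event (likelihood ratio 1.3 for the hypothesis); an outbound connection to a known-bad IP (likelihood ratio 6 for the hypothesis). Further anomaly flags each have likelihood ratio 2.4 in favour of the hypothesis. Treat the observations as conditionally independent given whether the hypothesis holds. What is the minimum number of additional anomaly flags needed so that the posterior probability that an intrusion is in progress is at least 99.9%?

Prior odds = 0.003/0.997 = 3/997.
Combined Bayes factor of the evidence already in hand = 1.3 × 6 = 7.8.
Odds after that evidence = (3/997) × 7.8 = 117/4985.
Target odds = 0.999/0.001 = 999.
Need 2.4ⁿ ≥ 999 ÷ (117/4985) = 553335/13.
2.4¹² ≈36520.3 falls short of 553335/13 but 2.4¹³ ≈87648.8 reaches it, so n = 13.

13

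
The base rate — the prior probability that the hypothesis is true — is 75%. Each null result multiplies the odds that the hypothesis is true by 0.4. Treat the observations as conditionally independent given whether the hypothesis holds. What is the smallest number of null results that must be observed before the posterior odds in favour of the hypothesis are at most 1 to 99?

Prior odds: 0.75 ÷ 0.25 = 3.
Likelihood ratio per null result = 0.4.
Target odds = 1/99.
Need 3 × 0.4ⁿ ≤ 1/99, i.e. 0.4ⁿ ≤ 1/297.
0.4⁶ = 64/15625 is still above 1/297 but 0.4⁷ = 128/78125 is at or below it, so n = 7.

7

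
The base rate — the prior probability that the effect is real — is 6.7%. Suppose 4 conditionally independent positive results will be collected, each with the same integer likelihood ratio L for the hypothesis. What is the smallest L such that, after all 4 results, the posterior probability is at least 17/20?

3

Prior odds = 0.067/0.933 = 67/933.
Target odds = 0.85/0.15 = 17/3.
Need L⁴ ≥ 17/3 ÷ (67/933) = 5287/67.
2⁴ = 16 < 5287/67 ≤ 81 = 3⁴, so L = 3.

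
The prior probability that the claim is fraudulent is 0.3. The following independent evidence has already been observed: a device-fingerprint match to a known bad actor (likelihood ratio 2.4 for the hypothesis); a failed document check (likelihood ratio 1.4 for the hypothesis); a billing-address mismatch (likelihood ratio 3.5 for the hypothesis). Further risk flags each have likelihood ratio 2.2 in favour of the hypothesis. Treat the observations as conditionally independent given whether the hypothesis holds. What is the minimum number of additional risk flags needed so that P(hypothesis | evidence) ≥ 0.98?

3

Prior odds = 0.3/0.7 = 3/7.
Combined Bayes factor of the evidence already in hand = 2.4 × 1.4 × 3.5 = 11.76.
Odds after that evidence = (3/7) × 11.76 = 5.04.
Target odds = 0.98/0.02 = 49.
Need 2.2ⁿ ≥ 49 ÷ 5.04 = 175/18.
2.2² = 4.84 falls short of 175/18 but 2.2³ = 10.648 reaches it, so n = 3.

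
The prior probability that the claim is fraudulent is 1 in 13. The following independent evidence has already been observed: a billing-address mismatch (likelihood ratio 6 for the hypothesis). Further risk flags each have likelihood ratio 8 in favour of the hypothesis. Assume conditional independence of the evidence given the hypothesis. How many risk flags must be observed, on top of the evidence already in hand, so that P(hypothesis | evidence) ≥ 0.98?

Prior odds = (1/13)/(12/13) = 1/12.
Bayes factor of the evidence already in hand = 6.
Odds after that evidence = (1/12) × 6 = 0.5.
Target odds = 0.98/0.02 = 49.
Need 8ⁿ ≥ 49 ÷ 0.5 = 98.
8² = 64 falls short of 98 but 8³ = 512 reaches it, so n = 3.

3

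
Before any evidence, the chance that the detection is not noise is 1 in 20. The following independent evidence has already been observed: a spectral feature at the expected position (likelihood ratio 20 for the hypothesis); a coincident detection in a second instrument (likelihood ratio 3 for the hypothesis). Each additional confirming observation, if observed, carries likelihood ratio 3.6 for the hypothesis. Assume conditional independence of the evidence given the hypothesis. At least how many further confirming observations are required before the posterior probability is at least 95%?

Prior odds = 0.05/0.95 = 1/19.
Combined Bayes factor of the evidence already in hand = 20 × 3 = 60.
Odds after that evidence = (1/19) × 60 = 60/19.
Target odds = 0.95/0.05 = 19.
Need 3.6ⁿ ≥ 19 ÷ (60/19) = 361/60.
3.6¹ = 3.6 falls short of 361/60 but 3.6² = 12.96 reaches it, so n = 2.

2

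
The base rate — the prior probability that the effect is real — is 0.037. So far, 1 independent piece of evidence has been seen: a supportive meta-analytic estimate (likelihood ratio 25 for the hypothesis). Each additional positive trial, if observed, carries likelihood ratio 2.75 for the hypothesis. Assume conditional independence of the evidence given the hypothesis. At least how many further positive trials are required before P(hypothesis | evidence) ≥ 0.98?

4

Prior odds = 0.037/0.963 = 37/963.
Bayes factor of the evidence already in hand = 25.
Odds after that evidence = (37/963) × 25 = 925/963.
Target odds = 0.98/0.02 = 49.
Need 2.75ⁿ ≥ 49 ÷ (925/963) = 47187/925.
2.75³ = 20.796875 falls short of 47187/925 but 2.75⁴ = 57.19140625 reaches it, so n = 4.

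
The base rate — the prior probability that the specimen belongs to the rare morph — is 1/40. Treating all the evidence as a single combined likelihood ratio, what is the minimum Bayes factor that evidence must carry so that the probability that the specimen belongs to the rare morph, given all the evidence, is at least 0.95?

Prior odds = 0.025/0.975 = 1/39.
Target odds = 0.95/0.05 = 19.
Required Bayes factor = 19 ÷ (1/39) = 741.

741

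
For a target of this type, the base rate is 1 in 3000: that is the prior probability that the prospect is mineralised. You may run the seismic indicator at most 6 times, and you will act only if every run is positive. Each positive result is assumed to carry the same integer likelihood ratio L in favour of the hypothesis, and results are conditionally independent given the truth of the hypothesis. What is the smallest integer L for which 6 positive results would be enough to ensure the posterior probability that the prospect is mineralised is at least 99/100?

Prior odds = (1/3000)/(2999/3000) = 1/2999.
Target odds = 0.99/0.01 = 99.
Need L⁶ ≥ 99 ÷ (1/2999) = 296901.
8⁶ = 262144 < 296901 ≤ 531441 = 9⁶, so L = 9.

9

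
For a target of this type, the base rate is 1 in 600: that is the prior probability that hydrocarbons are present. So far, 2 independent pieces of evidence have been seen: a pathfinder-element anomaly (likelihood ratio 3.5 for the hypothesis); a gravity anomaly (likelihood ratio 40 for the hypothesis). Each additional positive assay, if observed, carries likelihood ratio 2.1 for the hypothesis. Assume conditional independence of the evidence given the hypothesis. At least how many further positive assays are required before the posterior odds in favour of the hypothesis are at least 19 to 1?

Prior odds = (1/600)/(599/600) = 1/599.
Combined Bayes factor of the evidence already in hand = 3.5 × 40 = 140.
Odds after that evidence = (1/599) × 140 = 140/599.
Target odds = 19.
Need 2.1ⁿ ≥ 19 ÷ (140/599) = 11381/140.
2.1⁵ = 4084101/100000 falls short of 11381/140 but 2.1⁶ = 85766121/1000000 reaches it, so n = 6.

6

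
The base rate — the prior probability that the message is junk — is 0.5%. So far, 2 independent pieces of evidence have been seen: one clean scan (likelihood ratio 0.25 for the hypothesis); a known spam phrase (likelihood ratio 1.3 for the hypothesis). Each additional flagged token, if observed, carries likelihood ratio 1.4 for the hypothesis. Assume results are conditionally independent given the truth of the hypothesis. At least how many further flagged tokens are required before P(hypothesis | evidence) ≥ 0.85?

25

Prior odds = 0.005/0.995 = 1/199.
Combined Bayes factor of the evidence already in hand = 0.25 × 1.3 = 0.325.
Odds after that evidence = (1/199) × 0.325 = 13/7960.
Target odds = 0.85/0.15 = 17/3.
Need 1.4ⁿ ≥ 17/3 ÷ (13/7960) = 135320/39.
1.4²⁴ ≈3214.2 falls short of 135320/39 but 1.4²⁵ ≈4499.88 reaches it, so n = 25.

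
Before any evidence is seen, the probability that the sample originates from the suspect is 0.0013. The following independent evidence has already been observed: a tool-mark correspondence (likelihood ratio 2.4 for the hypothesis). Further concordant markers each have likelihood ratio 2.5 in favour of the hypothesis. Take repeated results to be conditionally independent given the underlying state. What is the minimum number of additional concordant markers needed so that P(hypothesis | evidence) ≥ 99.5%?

13

Prior odds = 0.0013/0.9987 = 13/9987.
Bayes factor of the evidence already in hand = 2.4.
Odds after that evidence = (13/9987) × 2.4 = 52/16645.
Target odds = 0.995/0.005 = 199.
Need 2.5ⁿ ≥ 199 ÷ (52/16645) = 3312355/52.
2.5¹² = 244140625/4096 falls short of 3312355/52 but 2.5¹³ ≈149012 reaches it, so n = 13.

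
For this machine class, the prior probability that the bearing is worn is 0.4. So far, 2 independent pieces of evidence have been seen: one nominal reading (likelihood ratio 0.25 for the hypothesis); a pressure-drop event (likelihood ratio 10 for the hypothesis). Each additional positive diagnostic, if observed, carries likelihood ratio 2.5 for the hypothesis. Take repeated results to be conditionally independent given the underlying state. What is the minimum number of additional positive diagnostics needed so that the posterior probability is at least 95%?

3

Prior odds = 0.4/0.6 = 2/3.
Combined Bayes factor of the evidence already in hand = 0.25 × 10 = 2.5.
Odds after that evidence = (2/3) × 2.5 = 5/3.
Target odds = 0.95/0.05 = 19.
Need 2.5ⁿ ≥ 19 ÷ (5/3) = 11.4.
2.5² = 6.25 falls short of 11.4 but 2.5³ = 15.625 reaches it, so n = 3.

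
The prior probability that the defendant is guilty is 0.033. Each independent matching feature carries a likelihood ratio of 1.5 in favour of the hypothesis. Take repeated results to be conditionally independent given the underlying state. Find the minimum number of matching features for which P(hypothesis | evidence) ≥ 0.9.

Prior odds = 0.033/0.967 = 33/967.
Likelihood ratio per matching feature = 1.5.
Target posterior odds = 0.9/0.1 = 9.
Need (33/967) × 1.5ⁿ ≥ 9, i.e. 1.5ⁿ ≥ 2901/11.
1.5¹³ = 1594323/8192 falls short of 2901/11 but 1.5¹⁴ = 4782969/16384 reaches it, so n = 14.

14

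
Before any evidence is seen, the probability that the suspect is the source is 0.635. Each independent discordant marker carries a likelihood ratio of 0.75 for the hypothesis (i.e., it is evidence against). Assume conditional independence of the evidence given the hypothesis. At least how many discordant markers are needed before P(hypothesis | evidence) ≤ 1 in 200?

Prior odds = 0.635/0.365 = 127/73.
Likelihood ratio per discordant marker = 0.75.
Target odds: 0.005 ÷ 0.995 = 1/199.
Require 0.75ⁿ ≤ 1/199 ÷ (127/73) = 73/25273.
0.75²⁰ ≈0.00317121 is still above 73/25273 but 0.75²¹ ≈0.00237841 is at or below it, so n = 21.

21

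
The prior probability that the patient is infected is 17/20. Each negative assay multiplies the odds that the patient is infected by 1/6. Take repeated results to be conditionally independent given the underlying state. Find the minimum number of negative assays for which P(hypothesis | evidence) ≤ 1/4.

Prior odds = 0.85/0.15 = 17/3.
Likelihood ratio per negative assay = 1/6.
Target posterior odds = 0.25/0.75 = 1/3.
Require (1/6)ⁿ ≤ 1/3 ÷ (17/3) = 1/17.
(1/6)¹ = 1/6 is still above 1/17 but (1/6)² = 1/36 is at or below it, so n = 2.

2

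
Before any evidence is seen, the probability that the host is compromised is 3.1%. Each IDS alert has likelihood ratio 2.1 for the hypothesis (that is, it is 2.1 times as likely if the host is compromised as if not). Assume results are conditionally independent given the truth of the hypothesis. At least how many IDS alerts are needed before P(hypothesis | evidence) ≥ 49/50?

Prior odds = 0.031/0.969 = 31/969.
Likelihood ratio per IDS alert = 2.1.
Target posterior odds = 0.98/0.02 = 49.
Need (31/969) × 2.1ⁿ ≥ 49, i.e. 2.1ⁿ ≥ 47481/31.
2.1⁹ ≈794.28 falls short of 47481/31 but 2.1¹⁰ ≈1667.99 reaches it, so n = 10.

10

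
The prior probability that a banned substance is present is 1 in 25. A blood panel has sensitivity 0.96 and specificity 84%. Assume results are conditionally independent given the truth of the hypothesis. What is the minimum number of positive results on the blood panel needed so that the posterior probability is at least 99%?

Prior odds = 0.04/0.96 = 1/24.
False-positive rate = 1 − 0.84 = 0.16; likelihood ratio of a positive = 0.96/0.16 = 6.
Target posterior odds = 0.99/0.01 = 99.
Require 6ⁿ ≥ 99 ÷ (1/24) = 2376.
6⁴ = 1296 falls short of 2376 but 6⁵ = 7776 reaches it, so n = 5.

5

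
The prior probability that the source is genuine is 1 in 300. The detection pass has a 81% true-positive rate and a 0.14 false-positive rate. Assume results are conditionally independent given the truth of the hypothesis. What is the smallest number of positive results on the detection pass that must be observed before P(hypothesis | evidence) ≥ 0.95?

Prior odds: (1/300) ÷ (299/300) = 1/299.
Likelihood ratio of a positive result = 0.81/0.14 = 81/14.
Target posterior odds = 0.95/0.05 = 19.
Require (81/14)ⁿ ≥ 19 ÷ (1/299) = 5681.
(81/14)⁴ = 43046721/38416 falls short of 5681 but (81/14)⁵ ≈6483.13 reaches it, so n = 5.

5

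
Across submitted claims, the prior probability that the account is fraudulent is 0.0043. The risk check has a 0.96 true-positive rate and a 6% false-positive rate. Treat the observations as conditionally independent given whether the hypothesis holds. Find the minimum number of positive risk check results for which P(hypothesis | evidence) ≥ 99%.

Prior odds: 0.0043 ÷ 0.9957 = 43/9957.
Likelihood ratio of a positive result = 0.96/0.06 = 16.
Target odds: 0.99 ÷ 0.01 = 99.
Need (43/9957) × 16ⁿ ≥ 99, i.e. 16ⁿ ≥ 985743/43.
16³ = 4096 falls short of 985743/43 but 16⁴ = 65536 reaches it, so n = 4.

4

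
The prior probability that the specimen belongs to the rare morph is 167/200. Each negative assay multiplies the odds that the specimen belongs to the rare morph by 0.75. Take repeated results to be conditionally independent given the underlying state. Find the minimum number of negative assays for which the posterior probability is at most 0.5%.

25

Prior odds = 0.835/0.165 = 167/33.
Likelihood ratio per negative assay = 0.75.
Target posterior odds = 0.005/0.995 = 1/199.
Need (167/33) × 0.75ⁿ ≤ 1/199, i.e. 0.75ⁿ ≤ 33/33233.
0.75²⁴ ≈0.00100339 is still above 33/33233 but 0.75²⁵ ≈0.000752543 is at or below it, so n = 25.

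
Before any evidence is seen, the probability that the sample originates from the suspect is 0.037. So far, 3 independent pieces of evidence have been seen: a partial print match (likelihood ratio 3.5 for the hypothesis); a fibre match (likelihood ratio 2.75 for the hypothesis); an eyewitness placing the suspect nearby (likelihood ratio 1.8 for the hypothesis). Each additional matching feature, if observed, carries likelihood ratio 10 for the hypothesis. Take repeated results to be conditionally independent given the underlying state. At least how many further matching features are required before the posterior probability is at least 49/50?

Prior odds = 0.037/0.963 = 37/963.
Combined Bayes factor of the evidence already in hand = 3.5 × 2.75 × 1.8 = 17.325.
Odds after that evidence = (37/963) × 17.325 = 2849/4280.
Target odds = 0.98/0.02 = 49.
Need 10ⁿ ≥ 49 ÷ (2849/4280) = 29960/407.
10¹ = 10 falls short of 29960/407 but 10² = 100 reaches it, so n = 2.

2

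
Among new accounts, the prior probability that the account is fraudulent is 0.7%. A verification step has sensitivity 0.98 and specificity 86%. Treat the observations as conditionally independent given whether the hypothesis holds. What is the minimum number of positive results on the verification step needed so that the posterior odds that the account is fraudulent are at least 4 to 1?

4

Prior odds: 0.007 ÷ 0.993 = 7/993.
False-positive rate = 1 − 0.86 = 0.14; likelihood ratio of a positive = 0.98/0.14 = 7.
Target odds = 4.
Require 7ⁿ ≥ 4 ÷ (7/993) = 3972/7.
7³ = 343 falls short of 3972/7 but 7⁴ = 2401 reaches it, so n = 4.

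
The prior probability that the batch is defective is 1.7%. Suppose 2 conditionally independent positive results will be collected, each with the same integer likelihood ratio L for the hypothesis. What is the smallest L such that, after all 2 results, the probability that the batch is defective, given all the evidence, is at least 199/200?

Prior odds = 0.017/0.983 = 17/983.
Target odds = 0.995/0.005 = 199.
Need L² ≥ 199 ÷ (17/983) = 195617/17.
107² = 11449 < 195617/17 ≤ 11664 = 108², so L = 108.

108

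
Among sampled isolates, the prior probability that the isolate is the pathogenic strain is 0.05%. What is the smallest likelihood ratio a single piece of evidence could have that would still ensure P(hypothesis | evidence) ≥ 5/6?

9995

Prior odds = 0.0005/0.9995 = 1/1999.
Target odds = (5/6)/(1/6) = 5.
Required Bayes factor = 5 ÷ (1/1999) = 9995.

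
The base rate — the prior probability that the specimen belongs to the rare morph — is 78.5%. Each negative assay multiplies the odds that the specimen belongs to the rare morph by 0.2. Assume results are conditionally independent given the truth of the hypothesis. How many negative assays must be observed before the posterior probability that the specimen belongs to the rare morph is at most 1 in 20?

3

Prior odds: 0.785 ÷ 0.215 = 157/43.
Likelihood ratio per negative assay = 0.2.
Target posterior odds = 0.05/0.95 = 1/19.
Require 0.2ⁿ ≤ 1/19 ÷ (157/43) = 43/2983.
0.2² = 0.04 is still above 43/2983 but 0.2³ = 0.008 is at or below it, so n = 3.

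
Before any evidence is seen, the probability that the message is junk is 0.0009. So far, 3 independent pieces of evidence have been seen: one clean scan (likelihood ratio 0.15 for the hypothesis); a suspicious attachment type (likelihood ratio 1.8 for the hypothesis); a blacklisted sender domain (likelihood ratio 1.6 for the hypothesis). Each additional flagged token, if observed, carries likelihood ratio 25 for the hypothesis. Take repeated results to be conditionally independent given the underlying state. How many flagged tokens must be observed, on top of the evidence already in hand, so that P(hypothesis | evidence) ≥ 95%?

4

Prior odds = 0.0009/0.9991 = 9/9991.
Combined Bayes factor of the evidence already in hand = 0.15 × 1.8 × 1.6 = 0.432.
Odds after that evidence = (9/9991) × 0.432 = 486/1248875.
Target odds = 0.95/0.05 = 19.
Need 25ⁿ ≥ 19 ÷ (486/1248875) = 23728625/486.
25³ = 15625 falls short of 23728625/486 but 25⁴ = 390625 reaches it, so n = 4.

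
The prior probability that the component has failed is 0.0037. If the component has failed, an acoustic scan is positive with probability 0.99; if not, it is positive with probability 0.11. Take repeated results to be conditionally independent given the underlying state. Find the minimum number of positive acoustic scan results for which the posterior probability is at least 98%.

5

Prior odds: 0.0037 ÷ 0.9963 = 37/9963.
Likelihood ratio of a positive = 0.99/0.11 = 9.
Target odds: 0.98 ÷ 0.02 = 49.
Require 9ⁿ ≥ 49 ÷ (37/9963) = 488187/37.
9⁴ = 6561 falls short of 488187/37 but 9⁵ = 59049 reaches it, so n = 5.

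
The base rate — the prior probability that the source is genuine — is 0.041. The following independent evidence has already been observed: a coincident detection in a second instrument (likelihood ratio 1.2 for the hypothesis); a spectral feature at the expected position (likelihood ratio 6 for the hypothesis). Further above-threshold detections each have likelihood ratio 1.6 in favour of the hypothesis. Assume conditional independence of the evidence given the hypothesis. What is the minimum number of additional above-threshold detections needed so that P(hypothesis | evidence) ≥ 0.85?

Prior odds = 0.041/0.959 = 41/959.
Combined Bayes factor of the evidence already in hand = 1.2 × 6 = 7.2.
Odds after that evidence = (41/959) × 7.2 = 1476/4795.
Target odds = 0.85/0.15 = 17/3.
Need 1.6ⁿ ≥ 17/3 ÷ (1476/4795) = 81515/4428.
1.6⁶ = 262144/15625 falls short of 81515/4428 but 1.6⁷ = 2097152/78125 reaches it, so n = 7.

7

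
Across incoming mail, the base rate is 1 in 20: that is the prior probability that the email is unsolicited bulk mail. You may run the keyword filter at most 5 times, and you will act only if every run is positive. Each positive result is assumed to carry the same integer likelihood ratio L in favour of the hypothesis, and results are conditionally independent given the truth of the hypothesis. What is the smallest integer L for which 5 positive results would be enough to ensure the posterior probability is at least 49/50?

4

Prior odds = 0.05/0.95 = 1/19.
Target odds = 0.98/0.02 = 49.
Need L⁵ ≥ 49 ÷ (1/19) = 931.
3⁵ = 243 < 931 ≤ 1024 = 4⁵, so L = 4.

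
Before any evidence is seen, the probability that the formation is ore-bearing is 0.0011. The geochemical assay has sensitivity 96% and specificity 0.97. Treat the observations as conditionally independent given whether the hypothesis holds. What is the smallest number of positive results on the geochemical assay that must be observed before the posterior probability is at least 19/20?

Prior odds: 0.0011 ÷ 0.9989 = 11/9989.
False-positive rate = 1 − 0.97 = 0.03; likelihood ratio of a positive = 0.96/0.03 = 32.
Target odds: 0.95 ÷ 0.05 = 19.
Need (11/9989) × 32ⁿ ≥ 19, i.e. 32ⁿ ≥ 189791/11.
32² = 1024 falls short of 189791/11 but 32³ = 32768 reaches it, so n = 3.

3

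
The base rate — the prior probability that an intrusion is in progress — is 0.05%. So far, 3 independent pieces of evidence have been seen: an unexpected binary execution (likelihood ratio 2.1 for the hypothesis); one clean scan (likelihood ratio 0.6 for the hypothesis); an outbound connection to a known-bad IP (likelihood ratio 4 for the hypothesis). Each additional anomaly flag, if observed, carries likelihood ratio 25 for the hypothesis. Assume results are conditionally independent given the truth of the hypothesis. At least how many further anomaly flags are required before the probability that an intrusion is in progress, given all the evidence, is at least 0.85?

Prior odds = 0.0005/0.9995 = 1/1999.
Combined Bayes factor of the evidence already in hand = 2.1 × 0.6 × 4 = 5.04.
Odds after that evidence = (1/1999) × 5.04 = 126/49975.
Target odds = 0.85/0.15 = 17/3.
Need 25ⁿ ≥ 17/3 ÷ (126/49975) = 849575/378.
25² = 625 falls short of 849575/378 but 25³ = 15625 reaches it, so n = 3.

3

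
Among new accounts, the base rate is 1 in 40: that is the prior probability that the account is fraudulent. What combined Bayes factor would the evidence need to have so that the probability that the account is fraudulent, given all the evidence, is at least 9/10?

Prior odds = 0.025/0.975 = 1/39.
Target odds = 0.9/0.1 = 9.
Required Bayes factor = 9 ÷ (1/39) = 351.

351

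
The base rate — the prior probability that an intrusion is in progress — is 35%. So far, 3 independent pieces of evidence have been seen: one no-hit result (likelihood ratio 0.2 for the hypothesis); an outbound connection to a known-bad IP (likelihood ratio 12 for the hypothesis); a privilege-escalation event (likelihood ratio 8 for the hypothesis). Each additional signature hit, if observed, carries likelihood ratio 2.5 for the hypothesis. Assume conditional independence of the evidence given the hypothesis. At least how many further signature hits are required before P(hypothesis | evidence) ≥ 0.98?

Prior odds = 0.35/0.65 = 7/13.
Combined Bayes factor of the evidence already in hand = 0.2 × 12 × 8 = 19.2.
Odds after that evidence = (7/13) × 19.2 = 672/65.
Target odds = 0.98/0.02 = 49.
Need 2.5ⁿ ≥ 49 ÷ (672/65) = 455/96.
2.5¹ = 2.5 falls short of 455/96 but 2.5² = 6.25 reaches it, so n = 2.

2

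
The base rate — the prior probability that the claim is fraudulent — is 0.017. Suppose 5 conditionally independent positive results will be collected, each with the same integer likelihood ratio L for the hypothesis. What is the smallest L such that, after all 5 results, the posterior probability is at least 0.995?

Prior odds = 0.017/0.983 = 17/983.
Target odds = 0.995/0.005 = 199.
Need L⁵ ≥ 199 ÷ (17/983) = 195617/17.
6⁵ = 7776 < 195617/17 ≤ 16807 = 7⁵, so L = 7.

7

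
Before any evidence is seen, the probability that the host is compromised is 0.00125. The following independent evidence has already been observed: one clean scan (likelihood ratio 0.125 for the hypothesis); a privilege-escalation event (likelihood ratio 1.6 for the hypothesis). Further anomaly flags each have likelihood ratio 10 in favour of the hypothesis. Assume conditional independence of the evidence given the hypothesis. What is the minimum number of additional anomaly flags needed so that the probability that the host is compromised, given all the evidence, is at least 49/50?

Prior odds = 0.00125/0.99875 = 1/799.
Combined Bayes factor of the evidence already in hand = 0.125 × 1.6 = 0.2.
Odds after that evidence = (1/799) × 0.2 = 1/3995.
Target odds = 0.98/0.02 = 49.
Need 10ⁿ ≥ 49 ÷ (1/3995) = 195755.
10⁵ = 100000 falls short of 195755 but 10⁶ = 1000000 reaches it, so n = 6.

6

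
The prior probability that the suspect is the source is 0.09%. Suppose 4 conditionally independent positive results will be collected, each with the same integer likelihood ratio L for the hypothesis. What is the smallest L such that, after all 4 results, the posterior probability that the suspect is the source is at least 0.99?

Prior odds = 0.0009/0.9991 = 9/9991.
Target odds = 0.99/0.01 = 99.
Need L⁴ ≥ 99 ÷ (9/9991) = 109901.
18⁴ = 104976 < 109901 ≤ 130321 = 19⁴, so L = 19.

19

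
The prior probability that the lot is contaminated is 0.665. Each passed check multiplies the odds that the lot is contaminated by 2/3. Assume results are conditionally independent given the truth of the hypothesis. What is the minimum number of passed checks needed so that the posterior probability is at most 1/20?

Prior odds: 0.665 ÷ 0.335 = 133/67.
Likelihood ratio per passed check = 2/3.
Target posterior odds = 0.05/0.95 = 1/19.
Require (2/3)ⁿ ≤ 1/19 ÷ (133/67) = 67/2527.
(2/3)⁸ = 256/6561 is still above 67/2527 but (2/3)⁹ = 512/19683 is at or below it, so n = 9.

9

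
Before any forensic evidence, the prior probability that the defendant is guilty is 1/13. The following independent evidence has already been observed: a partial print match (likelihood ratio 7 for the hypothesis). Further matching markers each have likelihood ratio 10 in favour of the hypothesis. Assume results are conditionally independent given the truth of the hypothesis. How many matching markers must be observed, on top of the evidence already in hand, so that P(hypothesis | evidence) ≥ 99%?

Prior odds = (1/13)/(12/13) = 1/12.
Bayes factor of the evidence already in hand = 7.
Odds after that evidence = (1/12) × 7 = 7/12.
Target odds = 0.99/0.01 = 99.
Need 10ⁿ ≥ 99 ÷ (7/12) = 1188/7.
10² = 100 falls short of 1188/7 but 10³ = 1000 reaches it, so n = 3.

3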